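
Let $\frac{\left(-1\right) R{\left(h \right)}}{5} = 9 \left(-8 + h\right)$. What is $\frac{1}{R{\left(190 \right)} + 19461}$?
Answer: $\frac{1}{11271} \approx 8.8723 \cdot 10^{-5}$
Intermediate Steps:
$R{\left(h \right)} = 360 - 45 h$ ($R{\left(h \right)} = - 5 \cdot 9 \left(-8 + h\right) = - 5 \left(-72 + 9 h\right) = 360 - 45 h$)
$\frac{1}{R{\left(190 \right)} + 19461} = \frac{1}{\left(360 - 8550\right) + 19461} = \frac{1}{-8190 + 19461} = \frac{1}{11271}$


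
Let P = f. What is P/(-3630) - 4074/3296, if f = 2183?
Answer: -5495947/2991120 ≈ -1.8374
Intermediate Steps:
P = 2183
P/(-3630) - 4074/3296 = 2183/(-3630) - 4074/3296 = 2183*(-1/3630) - 4074*1/3296 = -2183/3630 - 2037/1648 = -5495947/2991120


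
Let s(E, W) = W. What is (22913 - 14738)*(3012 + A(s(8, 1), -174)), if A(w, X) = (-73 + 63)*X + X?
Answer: 37425150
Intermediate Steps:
A(w, X) = -9*X (A(w, X) = -10*X + X = -9*X)
(22913 - 14738)*(3012 + A(s(8, 1), -174)) = (22913 - 14738)*(3012 - 9*(-174)) = 8175*(3012 + 1566) = 8175*4578 = 37425150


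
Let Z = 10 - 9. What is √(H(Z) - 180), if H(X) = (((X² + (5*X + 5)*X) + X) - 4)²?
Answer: 2*I*√29 ≈ 10.77*I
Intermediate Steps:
Z = 1
H(X) = (-4 + X + X² + X*(5 + 5*X))² (H(X) = (((X² + (5 + 5*X)*X) + X) - 4)² = (((X² + X*(5 + 5*X)) + X) - 4)² = ((X + X² + X*(5 + 5*X)) - 4)² = (-4 + X + X² + X*(5 + 5*X))²)
√(H(Z) - 180) = √(4*(-2 + 3*1 + 3*1²)² - 180) = √(4*(-2 + 3 + 3*1)² - 180) = √(4*(-2 + 3 + 3)² - 180) = √(4*4² - 180) = √(4*16 - 180) = √(64 - 180) = √(-116) = 2*I*√29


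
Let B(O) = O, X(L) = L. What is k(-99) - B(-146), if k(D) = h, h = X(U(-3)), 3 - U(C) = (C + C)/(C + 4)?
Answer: 155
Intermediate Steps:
U(C) = 3 - 2*C/(4 + C) (U(C) = 3 - (C + C)/(C + 4) = 3 - 2*C/(4 + C))
h = 9 (h = (12 - 3)/(4 - 3) = 9/1 = 1*9 = 9)
k(D) = 9
k(-99) - B(-146) = 9 - 1*(-146) = 9 + 146 = 155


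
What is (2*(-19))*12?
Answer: -456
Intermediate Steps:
(2*(-19))*12 = -38*12 = -456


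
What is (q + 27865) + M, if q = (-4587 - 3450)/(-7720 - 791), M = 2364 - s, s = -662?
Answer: 87640446/2837 ≈ 30892.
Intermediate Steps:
M = 3026 (M = 2364 - 1*(-662) = 2364 + 662 = 3026)
q = 2679/2837 (q = -8037/(-8511) = -8037*(-1/8511) = 2679/2837 ≈ 0.94431)
(q + 27865) + M = (2679/2837 + 27865) + 3026 = 79055684/2837 + 3026 = 87640446/2837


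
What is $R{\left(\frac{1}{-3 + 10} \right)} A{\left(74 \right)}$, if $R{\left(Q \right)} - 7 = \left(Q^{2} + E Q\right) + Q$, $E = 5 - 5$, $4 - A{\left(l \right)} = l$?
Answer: $- \frac{3510}{7} \approx -501.43$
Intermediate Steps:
$A{\left(l \right)} = 4 - l$
$E = 0$
$R{\left(Q \right)} = 7 + Q + Q^{2}$ ($R{\left(Q \right)} = 7 + \left(\left(Q^{2} + 0 Q\right) + Q\right) = 7 + \left(\left(Q^{2} + 0\right) + Q\right) = 7 + \left(Q^{2} + Q\right) = 7 + \left(Q + Q^{2}\right) = 7 + Q + Q^{2}$)
$R{\left(\frac{1}{-3 + 10} \right)} A{\left(74 \right)} = \left(7 + \frac{1}{-3 + 10} + \left(\frac{1}{-3 + 10}\right)^{2}\right) \left(4 - 74\right) = \left(7 + \frac{1}{7} + \left(\frac{1}{7}\right)^{2}\right) \left(4 - 74\right) = \left(7 + \frac{1}{7} + \left(\frac{1}{7}\right)^{2}\right) \left(-70\right) = \left(7 + \frac{1}{7} + \frac{1}{49}\right) \left(-70\right) = \frac{351}{49} \left(-70\right) = - \frac{3510}{7}$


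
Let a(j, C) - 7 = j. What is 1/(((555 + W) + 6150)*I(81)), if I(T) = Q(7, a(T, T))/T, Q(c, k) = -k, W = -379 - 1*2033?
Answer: -1/4664 ≈ -0.00021441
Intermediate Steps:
a(j, C) = 7 + j
W = -2412 (W = -379 - 2033 = -2412)
I(T) = (-7 - T)/T (I(T) = (-(7 + T))/T = (-7 - T)/T)
1/(((555 + W) + 6150)*I(81)) = 1/(((555 - 2412) + 6150)*(((-7 - 1*81)/81))) = 1/((-1857 + 6150)*(((-7 - 81)/81))) = 1/(4293*(((1/81)*(-88)))) = 1/(4293*(-88/81)) = (1/4293)*(-81/88) = -1/4664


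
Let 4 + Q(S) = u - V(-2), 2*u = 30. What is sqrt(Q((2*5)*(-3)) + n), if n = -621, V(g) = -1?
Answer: I*sqrt(609) ≈ 24.678*I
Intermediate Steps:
u = 15 (u = (1/2)*30 = 15)
Q(S) = 12 (Q(S) = -4 + (15 - 1*(-1)) = -4 + (15 + 1) = -4 + 16 = 12)
sqrt(Q((2*5)*(-3)) + n) = sqrt(12 - 621) = sqrt(-609) = I*sqrt(609)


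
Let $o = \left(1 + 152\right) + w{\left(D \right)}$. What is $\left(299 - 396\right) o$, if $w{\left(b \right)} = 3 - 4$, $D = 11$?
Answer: $-14744$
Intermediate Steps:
$w{\left(b \right)} = -1$
$o = 152$ ($o = \left(1 + 152\right) - 1 = 153 - 1 = 152$)
$\left(299 - 396\right) o = \left(299 - 396\right) 152 = \left(-97\right) 152 = -14744$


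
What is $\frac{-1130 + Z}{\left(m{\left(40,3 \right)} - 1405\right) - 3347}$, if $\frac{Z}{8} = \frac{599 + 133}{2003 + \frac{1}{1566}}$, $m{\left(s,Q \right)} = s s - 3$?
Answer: $\frac{3535299374}{9896285345} \approx 0.35723$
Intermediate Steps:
$m{\left(s,Q \right)} = -3 + s^{2}$ ($m{\left(s,Q \right)} = s^{2} - 3 = -3 + s^{2}$)
$Z = \frac{9170496}{3136699}$ ($Z = 8 \frac{599 + 133}{2003 + \frac{1}{1566}} = 8 \frac{732}{2003 + \frac{1}{1566}} = 8 \frac{732}{\frac{3136699}{1566}} = 8 \cdot 732 \cdot \frac{1566}{3136699} = 8 \cdot \frac{1146312}{3136699} = \frac{9170496}{3136699} \approx 2.9236$)
$\frac{-1130 + Z}{\left(m{\left(40,3 \right)} - 1405\right) - 3347} = \frac{-1130 + \frac{9170496}{3136699}}{\left(\left(-3 + 40^{2}\right) - 1405\right) - 3347} = - \frac{3535299374}{3136699 \left(\left(\left(-3 + 1600\right) - 1405\right) - 3347\right)} = - \frac{3535299374}{3136699 \left(\left(1597 - 1405\right) - 3347\right)} = - \frac{3535299374}{3136699 \left(192 - 3347\right)} = - \frac{3535299374}{3136699 \left(-3155\right)} = \left(- \frac{3535299374}{3136699}\right) \left(- \frac{1}{3155}\right) = \frac{3535299374}{9896285345}$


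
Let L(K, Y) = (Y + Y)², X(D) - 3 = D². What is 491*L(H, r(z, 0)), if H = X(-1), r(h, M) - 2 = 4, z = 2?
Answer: 70704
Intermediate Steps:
r(h, M) = 6 (r(h, M) = 2 + 4 = 6)
X(D) = 3 + D²
H = 4 (H = 3 + (-1)² = 3 + 1 = 4)
L(K, Y) = 4*Y² (L(K, Y) = (2*Y)² = 4*Y²)
491*L(H, r(z, 0)) = 491*(4*6²) = 491*(4*36) = 491*144 = 70704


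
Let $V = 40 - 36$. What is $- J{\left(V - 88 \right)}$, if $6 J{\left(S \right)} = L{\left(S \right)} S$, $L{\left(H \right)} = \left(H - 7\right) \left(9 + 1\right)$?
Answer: $-12740$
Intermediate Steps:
$V = 4$ ($V = 40 - 36 = 4$)
$L{\left(H \right)} = -70 + 10 H$ ($L{\left(H \right)} = \left(-7 + H\right) 10 = -70 + 10 H$)
$J{\left(S \right)} = \frac{S \left(-70 + 10 S\right)}{6}$ ($J{\left(S \right)} = \frac{\left(-70 + 10 S\right) S}{6} = \frac{S \left(-70 + 10 S\right)}{6}$)
$- J{\left(V - 88 \right)} = - \frac{5 \left(4 - 88\right) \left(-7 + \left(4 - 88\right)\right)}{3} = - \frac{5 \left(-84\right) \left(-7 - 84\right)}{3} = - \frac{5 \left(-84\right) \left(-91\right)}{3} = \left(-1\right) 12740 = -12740$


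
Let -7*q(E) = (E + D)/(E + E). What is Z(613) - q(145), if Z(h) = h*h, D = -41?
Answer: 381405587/1015 ≈ 3.7577e+5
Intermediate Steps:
Z(h) = h²
q(E) = -(-41 + E)/(14*E) (q(E) = -(E - 41)/(7*(E + E)) = -(-41 + E)/(7*(2*E)) = -(-41 + E)*1/(2*E)/7 = -(-41 + E)/(14*E))
Z(613) - q(145) = 613² - (41 - 1*145)/(14*145) = 375769 - (41 - 145)/(14*145) = 375769 - (-104)/(14*145) = 375769 - 1*(-52/1015) = 375769 + 52/1015 = 381405587/1015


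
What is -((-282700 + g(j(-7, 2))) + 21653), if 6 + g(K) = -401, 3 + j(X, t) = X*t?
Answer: 261454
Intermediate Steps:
j(X, t) = -3 + X*t
g(K) = -407 (g(K) = -6 - 401 = -407)
-((-282700 + g(j(-7, 2))) + 21653) = -((-282700 - 407) + 21653) = -(-283107 + 21653) = -1*(-261454) = 261454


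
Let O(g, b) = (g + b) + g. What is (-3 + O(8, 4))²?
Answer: 289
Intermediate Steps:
O(g, b) = b + 2*g (O(g, b) = (b + g) + g = b + 2*g)
(-3 + O(8, 4))² = (-3 + (4 + 2*8))² = (-3 + (4 + 16))² = (-3 + 20)² = 17² = 289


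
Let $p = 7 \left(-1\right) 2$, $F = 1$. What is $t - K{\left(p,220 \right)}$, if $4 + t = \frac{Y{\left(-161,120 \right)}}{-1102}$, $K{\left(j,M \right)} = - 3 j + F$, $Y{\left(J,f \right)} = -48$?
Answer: $- \frac{25873}{551} \approx -46.956$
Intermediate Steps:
$p = -14$ ($p = \left(-7\right) 2 = -14$)
$K{\left(j,M \right)} = 1 - 3 j$ ($K{\left(j,M \right)} = - 3 j + 1 = 1 - 3 j$)
$t = - \frac{2180}{551}$ ($t = -4 - \frac{48}{-1102} = -4 - - \frac{24}{551} = -4 + \frac{24}{551} = - \frac{2180}{551} \approx -3.9564$)
$t - K{\left(p,220 \right)} = - \frac{2180}{551} - \left(1 - -42\right) = - \frac{2180}{551} - \left(1 + 42\right) = - \frac{2180}{551} - 43 = - \frac{25873}{551}$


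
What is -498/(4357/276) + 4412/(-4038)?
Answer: -287119054/8796783 ≈ -32.639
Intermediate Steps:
-498/(4357/276) + 4412/(-4038) = -498/(4357*(1/276)) + 4412*(-1/4038) = -498/4357/276 - 2206/2019 = -498*276/4357 - 2206/2019 = -137448/4357 - 2206/2019 = -287119054/8796783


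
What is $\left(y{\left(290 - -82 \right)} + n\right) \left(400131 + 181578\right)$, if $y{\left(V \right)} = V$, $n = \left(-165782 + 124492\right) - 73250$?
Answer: $-66412553112$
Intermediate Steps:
$n = -114540$ ($n = -41290 - 73250 = -114540$)
$\left(y{\left(290 - -82 \right)} + n\right) \left(400131 + 181578\right) = \left(\left(290 - -82\right) - 114540\right) \left(400131 + 181578\right) = \left(\left(290 + 82\right) - 114540\right) 581709 = \left(372 - 114540\right) 581709 = \left(-114168\right) 581709 = -66412553112$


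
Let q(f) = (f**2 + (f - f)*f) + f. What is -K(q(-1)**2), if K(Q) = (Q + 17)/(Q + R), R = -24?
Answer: 17/24 ≈ 0.70833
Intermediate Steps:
q(f) = f + f**2 (q(f) = (f**2 + 0*f) + f = (f**2 + 0) + f = f**2 + f = f + f**2)
K(Q) = (17 + Q)/(-24 + Q) (K(Q) = (Q + 17)/(Q - 24) = (17 + Q)/(-24 + Q))
-K(q(-1)**2) = -(17 + (-(1 - 1))**2)/(-24 + (-(1 - 1))**2) = -(17 + (-1*0)**2)/(-24 + (-1*0)**2) = -(17 + 0**2)/(-24 + 0**2) = -(17 + 0)/(-24 + 0) = -17/(-24) = -(-1)*17/24 = -1*(-17/24) = 17/24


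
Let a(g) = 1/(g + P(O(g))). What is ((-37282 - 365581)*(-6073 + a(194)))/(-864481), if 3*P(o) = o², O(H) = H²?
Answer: -3465514830719108333/1224510605018518 ≈ -2830.1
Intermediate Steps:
P(o) = o²/3
a(g) = 1/(g + g⁴/3) (a(g) = 1/(g + (g²)²/3) = 1/(g + g⁴/3))
((-37282 - 365581)*(-6073 + a(194)))/(-864481) = ((-37282 - 365581)*(-6073 + 3/(194*(3 + 194³))))/(-864481) = -402863*(-6073 + 3*(1/194)/(3 + 7301384))*(-1/864481) = -402863*(-6073 + 3*(1/194)/7301387)*(-1/864481) = -402863*(-6073 + 3*(1/194)*(1/7301387))*(-1/864481) = -402863*(-6073 + 3/1416469078)*(-1/864481) = -402863*(-8602216710691/1416469078)*(-1/864481) = (3465514830719108333/1416469078)*(-1/864481) = -3465514830719108333/1224510605018518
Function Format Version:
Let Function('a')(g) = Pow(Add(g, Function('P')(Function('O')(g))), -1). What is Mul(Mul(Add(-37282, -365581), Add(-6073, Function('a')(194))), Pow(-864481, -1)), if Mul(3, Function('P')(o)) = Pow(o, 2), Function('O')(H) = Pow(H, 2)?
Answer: Rational(-3465514830719108333, 1224510605018518) ≈ -2830.1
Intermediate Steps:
Function('P')(o) = Mul(Rational(1, 3), Pow(o, 2))
Function('a')(g) = Pow(Add(g, Mul(Rational(1, 3), Pow(g, 4))), -1) (Function('a')(g) = Pow(Add(g, Mul(Rational(1, 3), Pow(Pow(g, 2), 2))), -1) = Pow(Add(g, Mul(Rational(1, 3), Pow(g, 4))), -1))
Mul(Mul(Add(-37282, -365581), Add(-6073, Function('a')(194))), Pow(-864481, -1)) = Mul(Mul(Add(-37282, -365581), Add(-6073, Mul(3, Pow(194, -1), Pow(Add(3, Pow(194, 3)), -1)))), Pow(-864481, -1)) = Mul(Mul(-402863, Add(-6073, Mul(3, Rational(1, 194), Pow(Add(3, 7301384), -1)))), Rational(-1, 864481)) = Mul(Mul(-402863, Add(-6073, Mul(3, Rational(1, 194), Pow(7301387, -1)))), Rational(-1, 864481)) = Mul(Mul(-402863, Add(-6073, Mul(3, Rational(1, 194), Rational(1, 7301387)))), Rational(-1, 864481)) = Mul(Mul(-402863, Add(-6073, Rational(3, 1416469078))), Rational(-1, 864481)) = Mul(Mul(-402863, Rational(-8602216710691, 1416469078)), Rational(-1, 864481)) = Mul(Rational(3465514830719108333, 1416469078), Rational(-1, 864481)) = Rational(-3465514830719108333, 1224510605018518)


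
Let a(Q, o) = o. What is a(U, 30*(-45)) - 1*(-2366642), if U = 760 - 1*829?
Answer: 2365292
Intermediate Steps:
U = -69 (U = 760 - 829 = -69)
a(U, 30*(-45)) - 1*(-2366642) = 30*(-45) - 1*(-2366642) = -1350 + 2366642 = 2365292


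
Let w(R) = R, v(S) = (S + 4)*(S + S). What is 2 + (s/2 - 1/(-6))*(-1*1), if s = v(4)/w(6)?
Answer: -7/2 ≈ -3.5000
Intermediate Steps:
v(S) = 2*S*(4 + S) (v(S) = (4 + S)*(2*S) = 2*S*(4 + S))
s = 32/3 (s = (2*4*(4 + 4))/6 = (2*4*8)*(1/6) = 64*(1/6) = 32/3 ≈ 10.667)
2 + (s/2 - 1/(-6))*(-1*1) = 2 + ((32/3)/2 - 1/(-6))*(-1*1) = 2 + ((32/3)*(1/2) - 1*(-1/6))*(-1) = 2 + (16/3 + 1/6)*(-1) = 2 + (11/2)*(-1) = 2 - 11/2 = -7/2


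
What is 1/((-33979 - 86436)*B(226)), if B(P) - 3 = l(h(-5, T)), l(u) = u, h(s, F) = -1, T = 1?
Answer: -1/240830 ≈ -4.1523e-6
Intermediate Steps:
B(P) = 2 (B(P) = 3 - 1 = 2)
1/((-33979 - 86436)*B(226)) = 1/(-33979 - 86436*2) = (½)/(-120415) = -1/120415*½ = -1/240830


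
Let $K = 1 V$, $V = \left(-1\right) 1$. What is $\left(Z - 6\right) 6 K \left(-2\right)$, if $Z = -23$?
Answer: $-348$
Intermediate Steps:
$V = -1$
$K = -1$ ($K = 1 \left(-1\right) = -1$)
$\left(Z - 6\right) 6 K \left(-2\right) = \left(-23 - 6\right) 6 \left(-1\right) \left(-2\right) = - 29 \left(\left(-6\right) \left(-2\right)\right) = \left(-29\right) 12 = -348$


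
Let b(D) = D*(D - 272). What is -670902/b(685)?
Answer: -670902/282905 ≈ -2.3715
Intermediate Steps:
b(D) = D*(-272 + D)
-670902/b(685) = -670902*1/(685*(-272 + 685)) = -670902/(685*413) = -670902/282905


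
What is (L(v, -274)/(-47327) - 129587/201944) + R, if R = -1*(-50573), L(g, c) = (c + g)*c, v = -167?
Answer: 69045148863997/1365343384 ≈ 50570.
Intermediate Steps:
L(g, c) = c*(c + g)
R = 50573
(L(v, -274)/(-47327) - 129587/201944) + R = (-274*(-274 - 167)/(-47327) - 129587/201944) + 50573 = (-274*(-441)*(-1/47327) - 129587*1/201944) + 50573 = (120834*(-1/47327) - 129587/201944) + 50573 = (-17262/6761 - 129587/201944) + 50573 = -4362095035/1365343384 + 50573 = 69045148863997/1365343384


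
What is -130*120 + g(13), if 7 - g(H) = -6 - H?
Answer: -15574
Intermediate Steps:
g(H) = 13 + H (g(H) = 7 - (-6 - H) = 7 + (6 + H) = 13 + H)
-130*120 + g(13) = -130*120 + (13 + 13) = -15600 + 26 = -15574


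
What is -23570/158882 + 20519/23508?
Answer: 1353008099/1867499028 ≈ 0.72450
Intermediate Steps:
-23570/158882 + 20519/23508 = -23570*1/158882 + 20519*(1/23508) = -11785/79441 + 20519/23508 = 1353008099/1867499028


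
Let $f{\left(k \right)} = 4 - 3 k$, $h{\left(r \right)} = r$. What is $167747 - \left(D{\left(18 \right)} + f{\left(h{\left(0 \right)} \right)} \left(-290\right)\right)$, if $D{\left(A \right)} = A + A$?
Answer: $168871$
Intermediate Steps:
$D{\left(A \right)} = 2 A$
$167747 - \left(D{\left(18 \right)} + f{\left(h{\left(0 \right)} \right)} \left(-290\right)\right) = 167747 - \left(2 \cdot 18 + \left(4 - 0\right) \left(-290\right)\right) = 167747 - \left(36 + \left(4 + 0\right) \left(-290\right)\right) = 167747 - \left(36 + 4 \left(-290\right)\right) = 167747 - \left(36 - 1160\right) = 167747 - -1124 = 167747 + 1124 = 168871$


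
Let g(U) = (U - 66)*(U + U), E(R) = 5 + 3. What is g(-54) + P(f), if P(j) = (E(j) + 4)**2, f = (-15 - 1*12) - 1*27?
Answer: 13104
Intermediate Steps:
E(R) = 8
f = -54 (f = (-15 - 12) - 27 = -27 - 27 = -54)
P(j) = 144 (P(j) = (8 + 4)**2 = 12**2 = 144)
g(U) = 2*U*(-66 + U) (g(U) = (-66 + U)*(2*U) = 2*U*(-66 + U))
g(-54) + P(f) = 2*(-54)*(-66 - 54) + 144 = 2*(-54)*(-120) + 144 = 12960 + 144 = 13104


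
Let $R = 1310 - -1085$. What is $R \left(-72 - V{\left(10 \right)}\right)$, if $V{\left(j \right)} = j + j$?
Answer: $-220340$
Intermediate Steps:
$V{\left(j \right)} = 2 j$
$R = 2395$ ($R = 1310 + 1085 = 2395$)
$R \left(-72 - V{\left(10 \right)}\right) = 2395 \left(-72 - 2 \cdot 10\right) = 2395 \left(-72 - 20\right) = 2395 \left(-92\right) = -220340$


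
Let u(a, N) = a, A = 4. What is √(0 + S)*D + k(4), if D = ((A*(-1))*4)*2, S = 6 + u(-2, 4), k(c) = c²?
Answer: -48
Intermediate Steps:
S = 4 (S = 6 - 2 = 4)
D = -32 (D = ((4*(-1))*4)*2 = -4*4*2 = -16*2 = -32)
√(0 + S)*D + k(4) = √(0 + 4)*(-32) + 4² = √4*(-32) + 16 = 2*(-32) + 16 = -64 + 16 = -48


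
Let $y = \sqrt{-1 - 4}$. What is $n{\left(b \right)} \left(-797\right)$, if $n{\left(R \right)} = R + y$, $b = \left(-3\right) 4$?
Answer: $9564 - 797 i \sqrt{5} \approx 9564.0 - 1782.1 i$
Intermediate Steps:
$b = -12$
$y = i \sqrt{5}$ ($y = \sqrt{-5} = i \sqrt{5} \approx 2.2361 i$)
$n{\left(R \right)} = R + i \sqrt{5}$
$n{\left(b \right)} \left(-797\right) = \left(-12 + i \sqrt{5}\right) \left(-797\right) = 9564 - 797 i \sqrt{5}$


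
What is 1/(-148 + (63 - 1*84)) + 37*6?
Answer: 37517/169 ≈ 221.99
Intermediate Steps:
1/(-148 + (63 - 1*84)) + 37*6 = 1/(-148 + (63 - 84)) + 222 = 1/(-148 - 21) + 222 = 1/(-169) + 222 = -1/169 + 222 = 37517/169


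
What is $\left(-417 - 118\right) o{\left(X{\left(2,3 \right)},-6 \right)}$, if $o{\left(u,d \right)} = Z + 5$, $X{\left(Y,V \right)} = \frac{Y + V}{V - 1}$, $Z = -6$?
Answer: $535$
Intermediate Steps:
$X{\left(Y,V \right)} = \frac{V + Y}{-1 + V}$
$o{\left(u,d \right)} = -1$ ($o{\left(u,d \right)} = -6 + 5 = -1$)
$\left(-417 - 118\right) o{\left(X{\left(2,3 \right)},-6 \right)} = \left(-417 - 118\right) \left(-1\right) = \left(-535\right) \left(-1\right) = 535$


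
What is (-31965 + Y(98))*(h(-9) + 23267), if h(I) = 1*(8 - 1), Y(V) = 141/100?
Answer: -37196029683/50 ≈ -7.4392e+8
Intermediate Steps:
Y(V) = 141/100 (Y(V) = 141*(1/100) = 141/100)
h(I) = 7 (h(I) = 1*7 = 7)
(-31965 + Y(98))*(h(-9) + 23267) = (-31965 + 141/100)*(7 + 23267) = -3196359/100*23274 = -37196029683/50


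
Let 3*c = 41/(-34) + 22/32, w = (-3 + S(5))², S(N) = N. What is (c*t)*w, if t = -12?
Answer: 141/17 ≈ 8.2941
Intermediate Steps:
w = 4 (w = (-3 + 5)² = 2² = 4)
c = -47/272 (c = (41/(-34) + 22/32)/3 = (41*(-1/34) + 22*(1/32))/3 = (-41/34 + 11/16)/3 = (⅓)*(-141/272) = -47/272 ≈ -0.17279)
(c*t)*w = -47/272*(-12)*4 = (141/68)*4 = 141/17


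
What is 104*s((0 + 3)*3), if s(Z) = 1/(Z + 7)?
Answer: 13/2 ≈ 6.5000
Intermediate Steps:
s(Z) = 1/(7 + Z)
104*s((0 + 3)*3) = 104/(7 + (0 + 3)*3) = 104/(7 + 3*3) = 104/(7 + 9) = 104/16 = 104*(1/16) = 13/2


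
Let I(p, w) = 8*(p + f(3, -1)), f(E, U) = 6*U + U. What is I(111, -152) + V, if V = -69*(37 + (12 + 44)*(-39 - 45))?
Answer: 322855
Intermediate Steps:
f(E, U) = 7*U
I(p, w) = -56 + 8*p (I(p, w) = 8*(p + 7*(-1)) = 8*(p - 7) = 8*(-7 + p) = -56 + 8*p)
V = 322023 (V = -69*(37 + 56*(-84)) = -69*(37 - 4704) = -69*(-4667) = 322023)
I(111, -152) + V = (-56 + 8*111) + 322023 = (-56 + 888) + 322023 = 832 + 322023 = 322855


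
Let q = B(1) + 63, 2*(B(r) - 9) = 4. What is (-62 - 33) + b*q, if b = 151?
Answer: 11079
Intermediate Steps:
B(r) = 11 (B(r) = 9 + (½)*4 = 9 + 2 = 11)
q = 74 (q = 11 + 63 = 74)
(-62 - 33) + b*q = (-62 - 33) + 151*74 = -95 + 11174 = 11079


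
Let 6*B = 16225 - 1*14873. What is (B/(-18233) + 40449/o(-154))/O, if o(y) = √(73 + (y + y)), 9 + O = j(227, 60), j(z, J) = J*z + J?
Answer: -676/747790029 - 13483*I*√235/1070895 ≈ -9.04e-7 - 0.19301*I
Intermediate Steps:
j(z, J) = J + J*z
O = 13671 (O = -9 + 60*(1 + 227) = -9 + 60*228 = -9 + 13680 = 13671)
B = 676/3 (B = (16225 - 1*14873)/6 = (16225 - 14873)/6 = (⅙)*1352 = 676/3 ≈ 225.33)
o(y) = √(73 + 2*y)
(B/(-18233) + 40449/o(-154))/O = ((676/3)/(-18233) + 40449/(√(73 + 2*(-154))))/13671 = ((676/3)*(-1/18233) + 40449/(√(73 - 308)))*(1/13671) = (-676/54699 + 40449/(√(-235)))*(1/13671) = (-676/54699 + 40449/((I*√235)))*(1/13671) = (-676/54699 + 40449*(-I*√235/235))*(1/13671) = (-676/54699 - 40449*I*√235/235)*(1/13671) = -676/747790029 - 13483*I*√235/1070895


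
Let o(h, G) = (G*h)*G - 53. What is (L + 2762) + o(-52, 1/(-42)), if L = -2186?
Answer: 230630/441 ≈ 522.97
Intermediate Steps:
o(h, G) = -53 + h*G**2 (o(h, G) = h*G**2 - 53 = -53 + h*G**2)
(L + 2762) + o(-52, 1/(-42)) = (-2186 + 2762) + (-53 - 52*(1/(-42))**2) = 576 + (-53 - 52*(-1/42)**2) = 576 + (-53 - 52*1/1764) = 576 + (-53 - 13/441) = 576 - 23386/441 = 230630/441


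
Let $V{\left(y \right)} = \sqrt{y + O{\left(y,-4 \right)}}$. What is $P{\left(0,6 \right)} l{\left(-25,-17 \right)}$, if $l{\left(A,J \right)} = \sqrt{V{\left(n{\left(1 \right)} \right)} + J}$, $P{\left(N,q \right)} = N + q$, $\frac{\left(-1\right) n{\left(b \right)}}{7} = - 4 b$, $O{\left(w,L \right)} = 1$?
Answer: $6 \sqrt{-17 + \sqrt{29}} \approx 20.448 i$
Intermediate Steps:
$n{\left(b \right)} = 28 b$ ($n{\left(b \right)} = - 7 \left(- 4 b\right) = 28 b$)
$V{\left(y \right)} = \sqrt{1 + y}$ ($V{\left(y \right)} = \sqrt{y + 1} = \sqrt{1 + y}$)
$l{\left(A,J \right)} = \sqrt{J + \sqrt{29}}$ ($l{\left(A,J \right)} = \sqrt{\sqrt{1 + 28 \cdot 1} + J} = \sqrt{\sqrt{1 + 28} + J} = \sqrt{\sqrt{29} + J} = \sqrt{J + \sqrt{29}}$)
$P{\left(0,6 \right)} l{\left(-25,-17 \right)} = \left(0 + 6\right) \sqrt{-17 + \sqrt{29}} = 6 \sqrt{-17 + \sqrt{29}}$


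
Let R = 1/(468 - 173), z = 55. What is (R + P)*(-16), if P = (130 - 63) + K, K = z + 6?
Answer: -604176/295 ≈ -2048.1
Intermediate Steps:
R = 1/295 ≈ 0.0033898
K = 61 (K = 55 + 6 = 61)
P = 128 (P = (130 - 63) + 61 = 67 + 61 = 128)
(R + P)*(-16) = (1/295 + 128)*(-16) = (37761/295)*(-16) = -604176/295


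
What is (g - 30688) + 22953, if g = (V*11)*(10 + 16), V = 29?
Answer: 559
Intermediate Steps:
g = 8294 (g = (29*11)*(10 + 16) = 319*26 = 8294)
(g - 30688) + 22953 = (8294 - 30688) + 22953 = -22394 + 22953 = 559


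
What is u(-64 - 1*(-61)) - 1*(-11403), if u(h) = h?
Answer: 11400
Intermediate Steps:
u(-64 - 1*(-61)) - 1*(-11403) = (-64 - 1*(-61)) - 1*(-11403) = (-64 + 61) + 11403 = -3 + 11403 = 11400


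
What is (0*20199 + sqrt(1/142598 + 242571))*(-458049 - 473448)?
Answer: -931497*sqrt(4932484706574482)/142598 ≈ -4.5878e+8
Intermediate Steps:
(0*20199 + sqrt(1/142598 + 242571))*(-458049 - 473448) = (0 + sqrt(1/142598 + 242571))*(-931497) = (0 + sqrt(34590139459/142598))*(-931497) = (0 + sqrt(4932484706574482)/142598)*(-931497) = (sqrt(4932484706574482)/142598)*(-931497) = -931497*sqrt(4932484706574482)/142598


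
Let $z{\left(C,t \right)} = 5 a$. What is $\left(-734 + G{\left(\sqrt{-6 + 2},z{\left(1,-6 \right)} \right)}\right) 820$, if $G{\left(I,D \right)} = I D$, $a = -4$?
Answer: $-601880 - 32800 i \approx -6.0188 \cdot 10^{5} - 32800.0 i$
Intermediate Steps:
$z{\left(C,t \right)} = -20$ ($z{\left(C,t \right)} = 5 \left(-4\right) = -20$)
$G{\left(I,D \right)} = D I$
$\left(-734 + G{\left(\sqrt{-6 + 2},z{\left(1,-6 \right)} \right)}\right) 820 = \left(-734 - 20 \sqrt{-6 + 2}\right) 820 = \left(-734 - 20 \sqrt{-4}\right) 820 = \left(-734 - 20 \cdot 2 i\right) 820 = \left(-734 - 40 i\right) 820 = -601880 - 32800 i$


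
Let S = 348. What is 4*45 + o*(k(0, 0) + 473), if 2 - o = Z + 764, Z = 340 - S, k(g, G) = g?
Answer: -356462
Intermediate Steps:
Z = -8 (Z = 340 - 1*348 = 340 - 348 = -8)
o = -754 (o = 2 - (-8 + 764) = 2 - 1*756 = 2 - 756 = -754)
4*45 + o*(k(0, 0) + 473) = 4*45 - 754*(0 + 473) = 180 - 754*473 = 180 - 356642 = -356462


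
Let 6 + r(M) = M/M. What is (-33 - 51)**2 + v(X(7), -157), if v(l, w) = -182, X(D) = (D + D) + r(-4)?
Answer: 6874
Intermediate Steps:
r(M) = -5 (r(M) = -6 + M/M = -6 + 1 = -5)
X(D) = -5 + 2*D (X(D) = (D + D) - 5 = 2*D - 5 = -5 + 2*D)
(-33 - 51)**2 + v(X(7), -157) = (-33 - 51)**2 - 182 = (-84)**2 - 182 = 7056 - 182 = 6874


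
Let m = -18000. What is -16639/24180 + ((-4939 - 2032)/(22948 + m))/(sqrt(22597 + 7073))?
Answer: -16639/24180 - 6971*sqrt(29670)/146807160 ≈ -0.69631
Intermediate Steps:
-16639/24180 + ((-4939 - 2032)/(22948 + m))/(sqrt(22597 + 7073)) = -16639/24180 + ((-4939 - 2032)/(22948 - 18000))/(sqrt(22597 + 7073)) = -16639*1/24180 + (-6971/4948)/(sqrt(29670)) = -16639/24180 + (-6971*1/4948)*(sqrt(29670)/29670) = -16639/24180 - 6971*sqrt(29670)/146807160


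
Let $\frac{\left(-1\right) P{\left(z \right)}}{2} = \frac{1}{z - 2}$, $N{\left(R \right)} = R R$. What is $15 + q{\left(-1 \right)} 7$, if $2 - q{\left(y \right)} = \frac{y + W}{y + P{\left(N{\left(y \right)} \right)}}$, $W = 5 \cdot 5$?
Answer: $-139$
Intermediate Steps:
$N{\left(R \right)} = R^{2}$
$P{\left(z \right)} = - \frac{2}{-2 + z}$ ($P{\left(z \right)} = - \frac{2}{z - 2} = - \frac{2}{-2 + z}$)
$W = 25$
$q{\left(y \right)} = 2 - \frac{25 + y}{y - \frac{2}{-2 + y^{2}}}$ ($q{\left(y \right)} = 2 - \frac{y + 25}{y - \frac{2}{-2 + y^{2}}} = 2 - \frac{25 + y}{y - \frac{2}{-2 + y^{2}}}$)
$15 + q{\left(-1 \right)} 7 = 15 + \frac{-4 + \left(-25 - 1\right) \left(-2 + \left(-1\right)^{2}\right)}{-2 - \left(-2 + \left(-1\right)^{2}\right)} 7 = 15 + \frac{-4 - 26 \left(-2 + 1\right)}{-2 - \left(-2 + 1\right)} 7 = 15 + \frac{-4 - -26}{-2 - -1} \cdot 7 = 15 + \frac{-4 + 26}{-2 + 1} \cdot 7 = 15 + \frac{1}{-1} \cdot 22 \cdot 7 = 15 + \left(-1\right) 22 \cdot 7 = 15 - 154 = -139$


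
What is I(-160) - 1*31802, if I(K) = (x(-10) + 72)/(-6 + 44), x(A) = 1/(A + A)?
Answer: -24168081/760 ≈ -31800.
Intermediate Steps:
x(A) = 1/(2*A)
I(K) = 1439/760 (I(K) = ((½)/(-10) + 72)/(-6 + 44) = ((½)*(-⅒) + 72)/38 = (-1/20 + 72)*(1/38) = (1439/20)*(1/38) = 1439/760)
I(-160) - 1*31802 = 1439/760 - 1*31802 = 1439/760 - 31802 = -24168081/760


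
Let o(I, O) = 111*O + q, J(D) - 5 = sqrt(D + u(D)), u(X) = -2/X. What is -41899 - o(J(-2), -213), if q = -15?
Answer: -18241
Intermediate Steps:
J(D) = 5 + sqrt(D - 2/D)
o(I, O) = -15 + 111*O (o(I, O) = 111*O - 15 = -15 + 111*O)
-41899 - o(J(-2), -213) = -41899 - (-15 + 111*(-213)) = -41899 - (-15 - 23643) = -41899 - 1*(-23658) = -41899 + 23658 = -18241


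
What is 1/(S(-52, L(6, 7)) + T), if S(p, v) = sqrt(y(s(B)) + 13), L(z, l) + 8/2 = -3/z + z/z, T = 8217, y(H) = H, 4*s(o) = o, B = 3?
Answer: 2988/24552391 - 2*sqrt(55)/270076301 ≈ 0.00012164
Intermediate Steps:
s(o) = o/4
L(z, l) = -3 - 3/z (L(z, l) = -4 + (-3/z + z/z) = -4 + (-3/z + 1) = -4 + (1 - 3/z) = -3 - 3/z)
S(p, v) = sqrt(55)/2 (S(p, v) = sqrt((1/4)*3 + 13) = sqrt(3/4 + 13) = sqrt(55/4) = sqrt(55)/2)
1/(S(-52, L(6, 7)) + T) = 1/(sqrt(55)/2 + 8217) = 1/(8217 + sqrt(55)/2)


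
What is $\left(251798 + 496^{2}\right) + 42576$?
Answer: $540390$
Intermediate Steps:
$\left(251798 + 496^{2}\right) + 42576 = \left(251798 + 246016\right) + 42576 = 497814 + 42576 = 540390$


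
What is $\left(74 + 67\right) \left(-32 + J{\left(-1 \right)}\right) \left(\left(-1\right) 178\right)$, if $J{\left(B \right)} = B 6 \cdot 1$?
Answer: $953724$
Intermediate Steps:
$J{\left(B \right)} = 6 B$ ($J{\left(B \right)} = 6 B 1 = 6 B$)
$\left(74 + 67\right) \left(-32 + J{\left(-1 \right)}\right) \left(\left(-1\right) 178\right) = \left(74 + 67\right) \left(-32 + 6 \left(-1\right)\right) \left(\left(-1\right) 178\right) = 141 \left(-32 - 6\right) \left(-178\right) = 141 \left(-38\right) \left(-178\right) = \left(-5358\right) \left(-178\right) = 953724$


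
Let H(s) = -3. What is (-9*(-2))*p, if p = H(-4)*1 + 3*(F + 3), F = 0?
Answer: 108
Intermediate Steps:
p = 6 (p = -3*1 + 3*(0 + 3) = -3 + 3*3 = -3 + 9 = 6)
(-9*(-2))*p = -9*(-2)*6 = 18*6 = 108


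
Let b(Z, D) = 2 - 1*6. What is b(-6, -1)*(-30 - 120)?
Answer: 600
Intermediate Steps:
b(Z, D) = -4 (b(Z, D) = 2 - 6 = -4)
b(-6, -1)*(-30 - 120) = -4*(-30 - 120) = -4*(-150) = 600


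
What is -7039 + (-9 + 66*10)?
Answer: -6388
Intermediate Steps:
-7039 + (-9 + 66*10) = -7039 + (-9 + 660) = -7039 + 651 = -6388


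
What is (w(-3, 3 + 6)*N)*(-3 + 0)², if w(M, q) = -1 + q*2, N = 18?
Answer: 2754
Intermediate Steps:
w(M, q) = -1 + 2*q
(w(-3, 3 + 6)*N)*(-3 + 0)² = ((-1 + 2*(3 + 6))*18)*(-3 + 0)² = ((-1 + 2*9)*18)*(-3)² = ((-1 + 18)*18)*9 = (17*18)*9 = 306*9 = 2754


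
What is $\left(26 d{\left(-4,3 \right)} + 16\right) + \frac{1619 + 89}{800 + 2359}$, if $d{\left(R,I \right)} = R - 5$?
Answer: $- \frac{686954}{3159} \approx -217.46$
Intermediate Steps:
$d{\left(R,I \right)} = -5 + R$
$\left(26 d{\left(-4,3 \right)} + 16\right) + \frac{1619 + 89}{800 + 2359} = \left(26 \left(-5 - 4\right) + 16\right) + \frac{1619 + 89}{800 + 2359} = \left(26 \left(-9\right) + 16\right) + \frac{1708}{3159} = \left(-234 + 16\right) + 1708 \cdot \frac{1}{3159} = -218 + \frac{1708}{3159} = - \frac{686954}{3159}$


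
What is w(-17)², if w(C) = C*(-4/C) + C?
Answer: 441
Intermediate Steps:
w(C) = -4 + C
w(-17)² = (-4 - 17)² = (-21)² = 441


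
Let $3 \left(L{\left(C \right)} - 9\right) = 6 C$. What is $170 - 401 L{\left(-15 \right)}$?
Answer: $8591$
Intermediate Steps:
$L{\left(C \right)} = 9 + 2 C$ ($L{\left(C \right)} = 9 + \frac{6 C}{3} = 9 + 2 C$)
$170 - 401 L{\left(-15 \right)} = 170 - 401 \left(9 + 2 \left(-15\right)\right) = 170 - 401 \left(9 - 30\right) = 170 - -8421 = 170 + 8421 = 8591$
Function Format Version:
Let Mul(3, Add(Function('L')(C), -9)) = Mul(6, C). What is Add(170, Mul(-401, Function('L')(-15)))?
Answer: 8591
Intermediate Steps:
Function('L')(C) = Add(9, Mul(2, C)) (Function('L')(C) = Add(9, Mul(Rational(1, 3), Mul(6, C))) = Add(9, Mul(2, C)))
Add(170, Mul(-401, Function('L')(-15))) = Add(170, Mul(-401, Add(9, Mul(2, -15)))) = Add(170, Mul(-401, Add(9, -30))) = Add(170, Mul(-401, -21)) = Add(170, 8421) = 8591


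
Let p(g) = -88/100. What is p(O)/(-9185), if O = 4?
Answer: 2/20875 ≈ 9.5808e-5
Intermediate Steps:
p(g) = -22/25 (p(g) = -88*1/100 = -22/25)
p(O)/(-9185) = -22/25/(-9185) = -22/25*(-1/9185) = 2/20875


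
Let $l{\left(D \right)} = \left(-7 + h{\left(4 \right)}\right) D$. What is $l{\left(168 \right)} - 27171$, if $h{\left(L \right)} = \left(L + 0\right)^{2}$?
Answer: $-25659$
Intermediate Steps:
$h{\left(L \right)} = L^{2}$
$l{\left(D \right)} = 9 D$ ($l{\left(D \right)} = \left(-7 + 4^{2}\right) D = \left(-7 + 16\right) D = 9 D$)
$l{\left(168 \right)} - 27171 = 9 \cdot 168 - 27171 = 1512 - 27171 = -25659$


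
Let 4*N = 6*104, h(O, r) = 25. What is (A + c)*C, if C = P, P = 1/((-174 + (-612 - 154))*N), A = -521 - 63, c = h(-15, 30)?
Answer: 43/11280 ≈ 0.0038121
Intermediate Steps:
c = 25
N = 156 (N = (6*104)/4 = (¼)*624 = 156)
A = -584
P = -1/146640 (P = 1/(-174 + (-612 - 154)*156) = (1/156)/(-174 - 766) = (1/156)/(-940) = -1/940*1/156 = -1/146640 ≈ -6.8194e-6)
C = -1/146640 ≈ -6.8194e-6
(A + c)*C = (-584 + 25)*(-1/146640) = -559*(-1/146640) = 43/11280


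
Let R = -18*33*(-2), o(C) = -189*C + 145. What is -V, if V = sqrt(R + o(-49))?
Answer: -sqrt(10594) ≈ -102.93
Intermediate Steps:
o(C) = 145 - 189*C
R = 1188 (R = -594*(-2) = 1188)
V = sqrt(10594) (V = sqrt(1188 + (145 - 189*(-49))) = sqrt(1188 + (145 + 9261)) = sqrt(1188 + 9406) = sqrt(10594) ≈ 102.93)
-V = -sqrt(10594)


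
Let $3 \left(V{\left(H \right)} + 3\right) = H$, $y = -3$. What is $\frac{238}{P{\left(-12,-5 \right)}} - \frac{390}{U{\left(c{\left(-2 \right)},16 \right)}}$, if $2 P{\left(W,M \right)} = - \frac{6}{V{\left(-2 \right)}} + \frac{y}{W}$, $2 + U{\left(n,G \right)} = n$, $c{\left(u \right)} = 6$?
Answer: $\frac{25703}{166} \approx 154.84$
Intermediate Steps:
$V{\left(H \right)} = -3 + \frac{H}{3}$
$U{\left(n,G \right)} = -2 + n$
$P{\left(W,M \right)} = \frac{9}{11} - \frac{3}{2 W}$ ($P{\left(W,M \right)} = \frac{- \frac{6}{-3 + \frac{1}{3} \left(-2\right)} - \frac{3}{W}}{2} = \frac{- \frac{6}{-3 - \frac{2}{3}} - \frac{3}{W}}{2} = \frac{- \frac{6}{- \frac{11}{3}} - \frac{3}{W}}{2} = \frac{\left(-6\right) \left(- \frac{3}{11}\right) - \frac{3}{W}}{2} = \frac{\frac{18}{11} - \frac{3}{W}}{2} = \frac{9}{11} - \frac{3}{2 W}$)
$\frac{238}{P{\left(-12,-5 \right)}} - \frac{390}{U{\left(c{\left(-2 \right)},16 \right)}} = \frac{238}{\frac{3}{22} \frac{1}{-12} \left(-11 + 6 \left(-12\right)\right)} - \frac{390}{-2 + 6} = \frac{238}{\frac{3}{22} \left(- \frac{1}{12}\right) \left(-11 - 72\right)} - \frac{390}{4} = \frac{238}{\frac{3}{22} \left(- \frac{1}{12}\right) \left(-83\right)} - \frac{195}{2} = \frac{238}{\frac{83}{88}} - \frac{195}{2} = 238 \cdot \frac{88}{83} - \frac{195}{2} = \frac{20944}{83} - \frac{195}{2} = \frac{25703}{166}$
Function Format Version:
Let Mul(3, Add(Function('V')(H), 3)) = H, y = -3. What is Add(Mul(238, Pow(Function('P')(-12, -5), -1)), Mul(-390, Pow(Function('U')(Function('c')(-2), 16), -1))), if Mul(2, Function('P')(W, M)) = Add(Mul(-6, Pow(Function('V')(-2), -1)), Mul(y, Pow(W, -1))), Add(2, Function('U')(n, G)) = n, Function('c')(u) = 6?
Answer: Rational(25703, 166) ≈ 154.84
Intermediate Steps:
Function('V')(H) = Add(-3, Mul(Rational(1, 3), H))
Function('U')(n, G) = Add(-2, n)
Function('P')(W, M) = Add(Rational(9, 11), Mul(Rational(-3, 2), Pow(W, -1))) (Function('P')(W, M) = Mul(Rational(1, 2), Add(Mul(-6, Pow(Add(-3, Mul(Rational(1, 3), -2)), -1)), Mul(-3, Pow(W, -1)))) = Mul(Rational(1, 2), Add(Mul(-6, Pow(Add(-3, Rational(-2, 3)), -1)), Mul(-3, Pow(W, -1)))) = Mul(Rational(1, 2), Add(Mul(-6, Pow(Rational(-11, 3), -1)), Mul(-3, Pow(W, -1)))) = Mul(Rational(1, 2), Add(Mul(-6, Rational(-3, 11)), Mul(-3, Pow(W, -1)))) = Mul(Rational(1, 2), Add(Rational(18, 11), Mul(-3, Pow(W, -1)))) = Add(Rational(9, 11), Mul(Rational(-3, 2), Pow(W, -1))))
Add(Mul(238, Pow(Function('P')(-12, -5), -1)), Mul(-390, Pow(Function('U')(Function('c')(-2), 16), -1))) = Add(Mul(238, Pow(Mul(Rational(3, 22), Pow(-12, -1), Add(-11, Mul(6, -12))), -1)), Mul(-390, Pow(Add(-2, 6), -1))) = Add(Mul(238, Pow(Mul(Rational(3, 22), Rational(-1, 12), Add(-11, -72)), -1)), Mul(-390, Pow(4, -1))) = Add(Mul(238, Pow(Mul(Rational(3, 22), Rational(-1, 12), -83), -1)), Mul(-390, Rational(1, 4))) = Add(Mul(238, Pow(Rational(83, 88), -1)), Rational(-195, 2)) = Add(Mul(238, Rational(88, 83)), Rational(-195, 2)) = Add(Rational(20944, 83), Rational(-195, 2)) = Rational(25703, 166)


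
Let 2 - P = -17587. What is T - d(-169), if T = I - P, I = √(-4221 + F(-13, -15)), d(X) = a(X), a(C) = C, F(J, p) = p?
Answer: -17420 + 2*I*√1059 ≈ -17420.0 + 65.085*I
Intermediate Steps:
P = 17589 (P = 2 - 1*(-17587) = 2 + 17587 = 17589)
d(X) = X
I = 2*I*√1059 (I = √(-4221 - 15) = √(-4236) = 2*I*√1059 ≈ 65.085*I)
T = -17589 + 2*I*√1059 (T = 2*I*√1059 - 1*17589 = 2*I*√1059 - 17589 = -17589 + 2*I*√1059 ≈ -17589.0 + 65.085*I)
T - d(-169) = (-17589 + 2*I*√1059) - 1*(-169) = (-17589 + 2*I*√1059) + 169 = -17420 + 2*I*√1059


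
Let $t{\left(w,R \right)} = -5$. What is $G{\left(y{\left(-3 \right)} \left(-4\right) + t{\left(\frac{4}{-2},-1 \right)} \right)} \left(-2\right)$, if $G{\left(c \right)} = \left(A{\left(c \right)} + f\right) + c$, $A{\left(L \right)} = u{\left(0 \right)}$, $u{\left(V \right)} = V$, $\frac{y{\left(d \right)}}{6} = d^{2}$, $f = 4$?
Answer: $434$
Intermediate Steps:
$y{\left(d \right)} = 6 d^{2}$
$A{\left(L \right)} = 0$
$G{\left(c \right)} = 4 + c$ ($G{\left(c \right)} = \left(0 + 4\right) + c = 4 + c$)
$G{\left(y{\left(-3 \right)} \left(-4\right) + t{\left(\frac{4}{-2},-1 \right)} \right)} \left(-2\right) = \left(4 + \left(6 \left(-3\right)^{2} \left(-4\right) - 5\right)\right) \left(-2\right) = \left(4 + \left(6 \cdot 9 \left(-4\right) - 5\right)\right) \left(-2\right) = \left(4 + \left(54 \left(-4\right) - 5\right)\right) \left(-2\right) = \left(4 - 221\right) \left(-2\right) = \left(-217\right) \left(-2\right) = 434$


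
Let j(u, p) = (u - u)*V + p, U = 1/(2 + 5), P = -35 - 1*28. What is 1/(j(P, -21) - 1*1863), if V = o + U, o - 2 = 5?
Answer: -1/1884 ≈ -0.00053079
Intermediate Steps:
o = 7 (o = 2 + 5 = 7)
P = -63 (P = -35 - 28 = -63)
U = ⅐ (U = 1/7 = ⅐ ≈ 0.14286)
V = 50/7 (V = 7 + ⅐ = 50/7 ≈ 7.1429)
j(u, p) = p (j(u, p) = (u - u)*(50/7) + p = 0*(50/7) + p = 0 + p = p)
1/(j(P, -21) - 1*1863) = 1/(-21 - 1*1863) = 1/(-21 - 1863) = 1/(-1884) = -1/1884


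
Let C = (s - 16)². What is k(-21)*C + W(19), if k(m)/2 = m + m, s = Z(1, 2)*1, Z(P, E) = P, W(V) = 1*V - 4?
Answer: -18885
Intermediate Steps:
W(V) = -4 + V (W(V) = V - 4 = -4 + V)
s = 1 (s = 1*1 = 1)
k(m) = 4*m (k(m) = 2*(m + m) = 2*(2*m) = 4*m)
C = 225 (C = (1 - 16)² = (-15)² = 225)
k(-21)*C + W(19) = (4*(-21))*225 + (-4 + 19) = -84*225 + 15 = -18900 + 15 = -18885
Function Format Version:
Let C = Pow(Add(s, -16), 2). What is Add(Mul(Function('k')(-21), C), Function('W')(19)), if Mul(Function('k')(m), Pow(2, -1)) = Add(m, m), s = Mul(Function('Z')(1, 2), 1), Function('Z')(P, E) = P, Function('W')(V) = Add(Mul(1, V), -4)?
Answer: -18885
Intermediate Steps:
Function('W')(V) = Add(-4, V) (Function('W')(V) = Add(V, -4) = Add(-4, V))
s = 1 (s = Mul(1, 1) = 1)
Function('k')(m) = Mul(4, m) (Function('k')(m) = Mul(2, Add(m, m)) = Mul(2, Mul(2, m)) = Mul(4, m))
C = 225 (C = Pow(Add(1, -16), 2) = Pow(-15, 2) = 225)
Add(Mul(Function('k')(-21), C), Function('W')(19)) = Add(Mul(Mul(4, -21), 225), Add(-4, 19)) = Add(Mul(-84, 225), 15) = Add(-18900, 15) = -18885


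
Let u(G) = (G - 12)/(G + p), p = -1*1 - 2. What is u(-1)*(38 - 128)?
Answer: -585/2 ≈ -292.50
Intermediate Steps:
p = -3 (p = -1 - 2 = -3)
u(G) = (-12 + G)/(-3 + G) (u(G) = (G - 12)/(G - 3) = (-12 + G)/(-3 + G))
u(-1)*(38 - 128) = ((-12 - 1)/(-3 - 1))*(38 - 128) = (-13/(-4))*(-90) = -1/4*(-13)*(-90) = (13/4)*(-90) = -585/2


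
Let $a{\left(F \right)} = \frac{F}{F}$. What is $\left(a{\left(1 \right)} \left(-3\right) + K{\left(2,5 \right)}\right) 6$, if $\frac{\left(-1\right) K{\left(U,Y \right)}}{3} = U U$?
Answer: $-90$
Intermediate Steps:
$a{\left(F \right)} = 1$
$K{\left(U,Y \right)} = - 3 U^{2}$ ($K{\left(U,Y \right)} = - 3 U U = - 3 U^{2}$)
$\left(a{\left(1 \right)} \left(-3\right) + K{\left(2,5 \right)}\right) 6 = \left(1 \left(-3\right) - 3 \cdot 2^{2}\right) 6 = \left(-3 - 12\right) 6 = \left(-15\right) 6 = -90$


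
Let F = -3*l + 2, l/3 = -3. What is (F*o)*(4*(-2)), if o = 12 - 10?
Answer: -464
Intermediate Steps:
l = -9 (l = 3*(-3) = -9)
F = 29 (F = -3*(-9) + 2 = 27 + 2 = 29)
o = 2
(F*o)*(4*(-2)) = (29*2)*(4*(-2)) = 58*(-8) = -464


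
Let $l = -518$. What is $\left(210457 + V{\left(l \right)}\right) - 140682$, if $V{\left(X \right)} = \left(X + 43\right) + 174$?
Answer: $69474$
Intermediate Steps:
$V{\left(X \right)} = 217 + X$ ($V{\left(X \right)} = \left(43 + X\right) + 174 = 217 + X$)
$\left(210457 + V{\left(l \right)}\right) - 140682 = \left(210457 + \left(217 - 518\right)\right) - 140682 = \left(210457 - 301\right) - 140682 = 210156 - 140682 = 69474$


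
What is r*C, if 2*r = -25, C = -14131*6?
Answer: 1059825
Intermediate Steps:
C = -84786
r = -25/2 (r = (½)*(-25) = -25/2 ≈ -12.500)
r*C = -25/2*(-84786) = 1059825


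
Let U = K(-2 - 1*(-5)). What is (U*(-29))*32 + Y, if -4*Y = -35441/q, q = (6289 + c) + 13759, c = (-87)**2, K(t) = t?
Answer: -307507471/110468 ≈ -2783.7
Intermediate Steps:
U = 3 (U = -2 - 1*(-5) = -2 + 5 = 3)
c = 7569
q = 27617 (q = (6289 + 7569) + 13759 = 13858 + 13759 = 27617)
Y = 35441/110468 (Y = -(-35441)/(4*27617) = -1/4*(-35441/27617) = 35441/110468 ≈ 0.32083)
(U*(-29))*32 + Y = (3*(-29))*32 + 35441/110468 = -87*32 + 35441/110468 = -2784 + 35441/110468 = -307507471/110468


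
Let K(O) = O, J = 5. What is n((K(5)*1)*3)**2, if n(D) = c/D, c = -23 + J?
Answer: 36/25 ≈ 1.4400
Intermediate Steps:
c = -18 (c = -23 + 5 = -18)
n(D) = -18/D
n((K(5)*1)*3)**2 = (-18/((5*1)*3))**2 = (-18/(5*3))**2 = (-18/15)**2 = (-18*1/15)**2 = (-6/5)**2 = 36/25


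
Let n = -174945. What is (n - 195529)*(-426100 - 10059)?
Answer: 161585569366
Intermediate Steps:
(n - 195529)*(-426100 - 10059) = (-174945 - 195529)*(-426100 - 10059) = -370474*(-436159) = 161585569366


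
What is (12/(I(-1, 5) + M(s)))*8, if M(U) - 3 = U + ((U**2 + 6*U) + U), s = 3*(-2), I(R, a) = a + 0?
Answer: -24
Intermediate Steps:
I(R, a) = a
s = -6
M(U) = 3 + U**2 + 8*U (M(U) = 3 + (U + ((U**2 + 6*U) + U)) = 3 + (U + (U**2 + 7*U)) = 3 + (U**2 + 8*U) = 3 + U**2 + 8*U)
(12/(I(-1, 5) + M(s)))*8 = (12/(5 + (3 + (-6)**2 + 8*(-6))))*8 = (12/(5 + (3 + 36 - 48)))*8 = (12/(5 - 9))*8 = (12/(-4))*8 = (12*(-1/4))*8 = -3*8 = -24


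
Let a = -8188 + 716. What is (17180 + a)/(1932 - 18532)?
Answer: -2427/4150 ≈ -0.58482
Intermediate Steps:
a = -7472
(17180 + a)/(1932 - 18532) = (17180 - 7472)/(1932 - 18532) = 9708/(-16600) = 9708*(-1/16600) = -2427/4150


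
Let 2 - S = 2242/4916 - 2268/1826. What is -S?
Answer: -6252207/2244154 ≈ -2.7860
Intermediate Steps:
S = 6252207/2244154 (S = 2 - (2242/4916 - 2268/1826) = 2 - (2242*(1/4916) - 2268*1/1826) = 2 - (1121/2458 - 1134/913) = 2 - 1*(-1763899/2244154) = 2 + 1763899/2244154 = 6252207/2244154 ≈ 2.7860)
-S = -1*6252207/2244154 = -6252207/2244154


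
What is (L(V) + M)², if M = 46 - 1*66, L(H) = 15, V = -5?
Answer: 25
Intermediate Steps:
M = -20 (M = 46 - 66 = -20)
(L(V) + M)² = (15 - 20)² = (-5)² = 25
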